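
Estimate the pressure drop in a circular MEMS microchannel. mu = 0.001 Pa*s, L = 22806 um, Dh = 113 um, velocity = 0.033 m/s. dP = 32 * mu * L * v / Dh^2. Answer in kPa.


Step 1: Convert to SI: L = 22806e-6 m, Dh = 113e-6 m
Step 2: dP = 32 * 0.001 * 22806e-6 * 0.033 / (113e-6)^2
Step 3: dP = 1886.06 Pa
Step 4: Convert to kPa: dP = 1.89 kPa


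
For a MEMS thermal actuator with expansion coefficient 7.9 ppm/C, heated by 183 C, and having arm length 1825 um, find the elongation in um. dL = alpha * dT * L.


Step 1: Convert CTE: alpha = 7.9 ppm/C = 7.9e-6 /C
Step 2: dL = 7.9e-6 * 183 * 1825
dL = 2.6384 um


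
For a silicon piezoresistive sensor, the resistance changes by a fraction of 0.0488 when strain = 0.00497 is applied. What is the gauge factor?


Step 1: Identify values.
dR/R = 0.0488, strain = 0.00497
Step 2: GF = (dR/R) / strain = 0.0488 / 0.00497
GF = 9.8


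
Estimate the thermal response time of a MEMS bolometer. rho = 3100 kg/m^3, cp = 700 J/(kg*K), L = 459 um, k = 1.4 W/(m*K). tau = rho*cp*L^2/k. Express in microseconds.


Step 1: Convert L to m: L = 459e-6 m
Step 2: L^2 = (459e-6)^2 = 2.10681e-07 m^2
Step 3: tau = 3100 * 700 * 2.10681e-07 / 1.4 = 3.2655555e-01 s
Step 4: Convert to microseconds (multiply by 1e6).
tau = 326555.55 us


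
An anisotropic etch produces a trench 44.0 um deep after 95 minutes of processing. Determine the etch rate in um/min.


Step 1: Etch rate = depth / time
Step 2: rate = 44.0 / 95
rate = 0.463 um/min


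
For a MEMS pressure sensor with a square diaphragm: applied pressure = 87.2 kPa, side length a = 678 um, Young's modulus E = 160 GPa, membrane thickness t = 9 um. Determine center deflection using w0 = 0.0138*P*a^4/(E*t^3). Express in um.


Step 1: Convert pressure to compatible units (E is in GPa, so P in GPa).
P = 87.2 kPa = 87.2e-6 GPa
Step 2: Compute numerator: 0.0138 * P * a^4.
a^4 = 678^4 = 211309379856
numerator = 0.0138 * 87.2e-6 * 211309379856 = 2.542813e+05
Step 3: Compute denominator: E * t^3 = 160 * 9^3 = 116640
Step 4: w0 = numerator / denominator = 2.542813e+05 / 116640 = 2.1801 um


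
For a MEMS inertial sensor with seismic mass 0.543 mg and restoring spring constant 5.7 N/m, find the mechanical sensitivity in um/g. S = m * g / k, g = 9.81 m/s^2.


Step 1: Convert mass: m = 0.543 mg = 5.43e-07 kg
Step 2: S = m * g / k = 5.43e-07 * 9.81 / 5.7
Step 3: S = 9.35e-07 m/g
Step 4: Convert to um/g: S = 0.935 um/g


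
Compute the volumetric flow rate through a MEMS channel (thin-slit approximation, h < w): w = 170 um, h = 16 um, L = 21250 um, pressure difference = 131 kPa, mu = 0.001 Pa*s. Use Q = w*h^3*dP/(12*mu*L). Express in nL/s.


Step 1: Convert all dimensions to SI (meters).
w = 170e-6 m, h = 16e-6 m, L = 21250e-6 m, dP = 131e3 Pa
Step 2: Q = w * h^3 * dP / (12 * mu * L)
Q = 170e-6 * (16e-6)^3 * 131e3 / (12 * 0.001 * 21250e-6) = 3.5771733e-10 m^3/s
Step 3: Convert Q from m^3/s to nL/s (1 m^3 = 1e12 nL, so multiply by 1e12).
Q = 357.717 nL/s


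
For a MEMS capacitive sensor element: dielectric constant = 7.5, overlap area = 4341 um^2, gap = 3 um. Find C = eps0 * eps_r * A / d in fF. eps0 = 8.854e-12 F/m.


Step 1: Convert area to m^2: A = 4341e-12 m^2
Step 2: Convert gap to m: d = 3e-6 m
Step 3: C = eps0 * eps_r * A / d
C = 8.854e-12 * 7.5 * 4341e-12 / 3e-6
Step 4: Convert to fF (multiply by 1e15).
C = 96.09 fF


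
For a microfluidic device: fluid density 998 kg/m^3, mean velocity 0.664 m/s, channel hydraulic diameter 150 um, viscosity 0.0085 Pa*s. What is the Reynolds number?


Step 1: Convert Dh to meters: Dh = 150e-6 m
Step 2: Re = rho * v * Dh / mu
Re = 998 * 0.664 * 150e-6 / 0.0085
Re = 11.694


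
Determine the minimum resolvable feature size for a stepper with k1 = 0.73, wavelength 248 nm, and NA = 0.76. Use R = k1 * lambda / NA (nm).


Step 1: Identify values: k1 = 0.73, lambda = 248 nm, NA = 0.76
Step 2: R = k1 * lambda / NA
R = 0.73 * 248 / 0.76
R = 238.2 nm


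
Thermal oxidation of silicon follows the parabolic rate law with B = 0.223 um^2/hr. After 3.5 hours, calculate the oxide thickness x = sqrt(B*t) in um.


Step 1: Compute B*t = 0.223 * 3.5 = 0.7805
Step 2: x = sqrt(0.7805)
x = 0.883 um


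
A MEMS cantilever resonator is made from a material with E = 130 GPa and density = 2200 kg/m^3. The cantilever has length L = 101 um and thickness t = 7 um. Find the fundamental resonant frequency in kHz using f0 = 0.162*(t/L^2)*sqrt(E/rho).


Step 1: Convert units to SI.
t_SI = 7e-6 m, L_SI = 101e-6 m
Step 2: Calculate sqrt(E/rho).
sqrt(130e9 / 2200) = 7687.06 m/s
Step 3: Compute f0.
f0 = 0.162 * 7e-6 / (101e-6)^2 * 7687.06 = 854536.4 Hz = 854.54 kHz


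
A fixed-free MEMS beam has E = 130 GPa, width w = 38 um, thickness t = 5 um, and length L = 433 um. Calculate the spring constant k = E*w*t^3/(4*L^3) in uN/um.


Step 1: Convert E to consistent units (1 GPa = 1000 uN/um^2).
E = 130 GPa = 130000 uN/um^2
Step 2: Compute t^3 = 5^3 = 125
Step 3: Compute L^3 = 433^3 = 81182737
Step 4: k = 130000 * 38 * 125 / (4 * 81182737)
k = 1.9016 uN/um


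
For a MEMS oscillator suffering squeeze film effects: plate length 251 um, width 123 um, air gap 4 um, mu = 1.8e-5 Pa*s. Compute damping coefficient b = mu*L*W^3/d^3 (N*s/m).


Step 1: Convert to SI.
L = 251e-6 m, W = 123e-6 m, d = 4e-6 m
Step 2: W^3 = (123e-6)^3 = 1.86e-12 m^3
Step 3: d^3 = (4e-6)^3 = 6.40e-17 m^3
Step 4: b = 1.8e-5 * 251e-6 * 1.86e-12 / 6.40e-17
b = 1.31e-04 N*s/m


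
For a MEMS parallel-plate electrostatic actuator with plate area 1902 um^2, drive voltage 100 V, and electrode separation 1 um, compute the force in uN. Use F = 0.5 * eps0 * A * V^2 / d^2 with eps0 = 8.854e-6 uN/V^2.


Step 1: Identify parameters.
eps0 = 8.854e-6 uN/V^2, A = 1902 um^2, V = 100 V, d = 1 um
Step 2: Compute V^2 = 100^2 = 10000
Step 3: Compute d^2 = 1^2 = 1
Step 4: F = 0.5 * 8.854e-6 * 1902 * 10000 / 1
F = 84.202 uN


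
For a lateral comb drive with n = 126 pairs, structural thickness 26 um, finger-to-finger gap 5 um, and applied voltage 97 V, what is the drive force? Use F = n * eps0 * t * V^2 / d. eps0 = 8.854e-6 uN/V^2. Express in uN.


Step 1: Parameters: n=126, eps0=8.854e-6 uN/V^2, t=26 um, V=97 V, d=5 um
Step 2: V^2 = 9409
Step 3: F = 126 * 8.854e-6 * 26 * 9409 / 5
F = 54.583 uN


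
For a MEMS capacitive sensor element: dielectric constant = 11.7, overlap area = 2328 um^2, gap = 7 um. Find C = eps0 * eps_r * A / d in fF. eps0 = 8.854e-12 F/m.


Step 1: Convert area to m^2: A = 2328e-12 m^2
Step 2: Convert gap to m: d = 7e-6 m
Step 3: C = eps0 * eps_r * A / d
C = 8.854e-12 * 11.7 * 2328e-12 / 7e-6
Step 4: Convert to fF (multiply by 1e15).
C = 34.45 fF


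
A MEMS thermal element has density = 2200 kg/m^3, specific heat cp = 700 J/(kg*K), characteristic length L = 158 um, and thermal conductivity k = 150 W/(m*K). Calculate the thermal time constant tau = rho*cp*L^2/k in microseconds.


Step 1: Convert L to m: L = 158e-6 m
Step 2: L^2 = (158e-6)^2 = 2.4964e-08 m^2
Step 3: tau = 2200 * 700 * 2.4964e-08 / 150 = 2.5629707e-04 s
Step 4: Convert to microseconds (multiply by 1e6).
tau = 256.297 us


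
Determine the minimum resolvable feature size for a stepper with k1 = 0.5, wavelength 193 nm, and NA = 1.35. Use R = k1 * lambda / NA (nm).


Step 1: Identify values: k1 = 0.5, lambda = 193 nm, NA = 1.35
Step 2: R = k1 * lambda / NA
R = 0.5 * 193 / 1.35
R = 71.5 nm


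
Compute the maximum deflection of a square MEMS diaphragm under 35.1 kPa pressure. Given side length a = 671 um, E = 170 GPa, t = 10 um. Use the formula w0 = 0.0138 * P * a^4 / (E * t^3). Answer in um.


Step 1: Convert pressure to compatible units (E is in GPa, so P in GPa).
P = 35.1 kPa = 35.1e-6 GPa
Step 2: Compute numerator: 0.0138 * P * a^4.
a^4 = 671^4 = 202716958081
numerator = 0.0138 * 35.1e-6 * 202716958081 = 9.8192e+04
Step 3: Compute denominator: E * t^3 = 170 * 10^3 = 170000
Step 4: w0 = numerator / denominator = 9.8192e+04 / 170000 = 0.5776 um


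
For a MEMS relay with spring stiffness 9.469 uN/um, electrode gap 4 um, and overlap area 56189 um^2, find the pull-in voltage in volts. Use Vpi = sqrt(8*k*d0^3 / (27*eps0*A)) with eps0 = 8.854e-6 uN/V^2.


Step 1: Compute numerator: 8 * k * d0^3 = 8 * 9.469 * 4^3 = 4848.128
Step 2: Compute denominator: 27 * eps0 * A = 27 * 8.854e-6 * 56189 = 13.43243
Step 3: Vpi = sqrt(4848.128 / 13.43243)
Vpi = 19.0 V


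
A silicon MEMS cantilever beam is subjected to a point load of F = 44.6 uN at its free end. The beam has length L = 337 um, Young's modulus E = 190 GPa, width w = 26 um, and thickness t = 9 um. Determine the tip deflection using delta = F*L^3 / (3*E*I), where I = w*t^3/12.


Step 1: Calculate the second moment of area.
I = w * t^3 / 12 = 26 * 9^3 / 12 = 1579.5 um^4
Step 2: Convert E to consistent units (1 GPa = 1000 uN/um^2).
E = 190 GPa = 190000 uN/um^2
Step 3: Calculate tip deflection.
delta = F * L^3 / (3 * E * I)
delta = 44.6 * 337^3 / (3 * 190000 * 1579.5)
delta = 1.896 um


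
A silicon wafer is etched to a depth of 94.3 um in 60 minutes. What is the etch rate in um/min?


Step 1: Etch rate = depth / time
Step 2: rate = 94.3 / 60
rate = 1.572 um/min


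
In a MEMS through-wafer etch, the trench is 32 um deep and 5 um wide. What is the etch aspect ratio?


Step 1: AR = depth / width
Step 2: AR = 32 / 5
AR = 6.4


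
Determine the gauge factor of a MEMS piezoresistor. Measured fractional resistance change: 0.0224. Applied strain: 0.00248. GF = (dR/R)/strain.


Step 1: Identify values.
dR/R = 0.0224, strain = 0.00248
Step 2: GF = (dR/R) / strain = 0.0224 / 0.00248
GF = 9.0


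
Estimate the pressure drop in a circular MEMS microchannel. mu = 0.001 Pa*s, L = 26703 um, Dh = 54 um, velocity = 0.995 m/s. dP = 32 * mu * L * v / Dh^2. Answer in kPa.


Step 1: Convert to SI: L = 26703e-6 m, Dh = 54e-6 m
Step 2: dP = 32 * 0.001 * 26703e-6 * 0.995 / (54e-6)^2
Step 3: dP = 291571.85 Pa
Step 4: Convert to kPa: dP = 291.57 kPa


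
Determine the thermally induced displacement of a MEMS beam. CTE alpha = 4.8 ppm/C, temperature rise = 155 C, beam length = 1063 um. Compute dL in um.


Step 1: Convert CTE: alpha = 4.8 ppm/C = 4.8e-6 /C
Step 2: dL = 4.8e-6 * 155 * 1063
dL = 0.7909 um


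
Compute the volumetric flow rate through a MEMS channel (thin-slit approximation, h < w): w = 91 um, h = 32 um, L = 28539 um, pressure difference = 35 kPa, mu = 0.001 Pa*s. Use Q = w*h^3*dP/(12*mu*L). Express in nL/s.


Step 1: Convert all dimensions to SI (meters).
w = 91e-6 m, h = 32e-6 m, L = 28539e-6 m, dP = 35e3 Pa
Step 2: Q = w * h^3 * dP / (12 * mu * L)
Q = 91e-6 * (32e-6)^3 * 35e3 / (12 * 0.001 * 28539e-6) = 3.0474695e-10 m^3/s
Step 3: Convert Q from m^3/s to nL/s (1 m^3 = 1e12 nL, so multiply by 1e12).
Q = 304.747 nL/s


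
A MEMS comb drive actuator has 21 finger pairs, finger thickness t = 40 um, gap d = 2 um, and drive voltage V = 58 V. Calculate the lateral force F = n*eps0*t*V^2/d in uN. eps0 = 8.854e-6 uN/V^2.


Step 1: Parameters: n=21, eps0=8.854e-6 uN/V^2, t=40 um, V=58 V, d=2 um
Step 2: V^2 = 3364
Step 3: F = 21 * 8.854e-6 * 40 * 3364 / 2
F = 12.51 uN


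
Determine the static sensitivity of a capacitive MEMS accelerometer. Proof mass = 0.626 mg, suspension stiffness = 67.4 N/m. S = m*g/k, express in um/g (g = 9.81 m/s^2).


Step 1: Convert mass: m = 0.626 mg = 6.26e-07 kg
Step 2: S = m * g / k = 6.26e-07 * 9.81 / 67.4
Step 3: S = 9.11e-08 m/g
Step 4: Convert to um/g: S = 0.091 um/g


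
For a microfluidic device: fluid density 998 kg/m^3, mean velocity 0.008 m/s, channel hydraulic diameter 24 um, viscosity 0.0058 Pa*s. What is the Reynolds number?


Step 1: Convert Dh to meters: Dh = 24e-6 m
Step 2: Re = rho * v * Dh / mu
Re = 998 * 0.008 * 24e-6 / 0.0058
Re = 0.033


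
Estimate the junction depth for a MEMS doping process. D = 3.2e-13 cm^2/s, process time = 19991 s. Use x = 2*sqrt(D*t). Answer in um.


Step 1: Compute D*t = 3.2e-13 * 19991 = 6.39712e-09 cm^2
Step 2: sqrt(D*t) = 7.998e-05 cm
Step 3: x = 2 * 7.998e-05 cm = 1.5996e-04 cm
Step 4: Convert to um (1 cm = 1e4 um): x = 1.6 um


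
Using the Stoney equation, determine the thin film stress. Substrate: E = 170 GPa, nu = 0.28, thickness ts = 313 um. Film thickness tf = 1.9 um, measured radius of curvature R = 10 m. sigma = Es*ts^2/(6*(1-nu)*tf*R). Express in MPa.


Step 1: Compute numerator: Es * ts^2 = 170 * 313^2 = 16654730 (GPa*um^2)
Step 2: Compute denominator (R in um): 6*(1-nu)*tf*R = 6*0.72*1.9*10e6 = 82080000.0 (um^2)
Step 3: sigma (GPa) = 16654730 / 82080000.0 = 2.02909e-01 GPa
Step 4: Convert to MPa (x1000): sigma = 202.9 MPa


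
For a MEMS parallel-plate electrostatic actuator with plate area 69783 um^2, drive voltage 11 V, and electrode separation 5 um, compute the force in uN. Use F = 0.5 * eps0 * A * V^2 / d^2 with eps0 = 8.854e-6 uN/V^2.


Step 1: Identify parameters.
eps0 = 8.854e-6 uN/V^2, A = 69783 um^2, V = 11 V, d = 5 um
Step 2: Compute V^2 = 11^2 = 121
Step 3: Compute d^2 = 5^2 = 25
Step 4: F = 0.5 * 8.854e-6 * 69783 * 121 / 25
F = 1.495 uN


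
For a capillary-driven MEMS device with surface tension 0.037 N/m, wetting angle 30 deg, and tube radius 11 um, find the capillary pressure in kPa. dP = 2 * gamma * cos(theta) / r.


Step 1: cos(30 deg) = 0.866
Step 2: Convert r to m: r = 11e-6 m
Step 3: dP = 2 * 0.037 * 0.866 / 11e-6 = 5825.8 Pa
Step 4: Convert Pa to kPa (divide by 1000).
dP = 5.83 kPa


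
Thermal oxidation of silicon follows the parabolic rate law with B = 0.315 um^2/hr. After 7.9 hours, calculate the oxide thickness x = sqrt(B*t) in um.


Step 1: Compute B*t = 0.315 * 7.9 = 2.4885
Step 2: x = sqrt(2.4885)
x = 1.577 um


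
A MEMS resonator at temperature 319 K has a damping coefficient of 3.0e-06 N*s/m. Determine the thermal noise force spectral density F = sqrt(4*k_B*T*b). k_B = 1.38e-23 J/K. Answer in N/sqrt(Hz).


Step 1: Compute 4 * k_B * T * b
= 4 * 1.38e-23 * 319 * 3.0e-06
= 5.2826e-26 N^2/Hz
Step 2: F_noise = sqrt(5.2826e-26)
F_noise = 2.30e-13 N/sqrt(Hz)


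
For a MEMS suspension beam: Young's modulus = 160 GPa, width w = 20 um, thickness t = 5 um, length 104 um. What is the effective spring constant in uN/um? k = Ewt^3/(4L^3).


Step 1: Convert E to consistent units (1 GPa = 1000 uN/um^2).
E = 160 GPa = 160000 uN/um^2
Step 2: Compute t^3 = 5^3 = 125
Step 3: Compute L^3 = 104^3 = 1124864
Step 4: k = 160000 * 20 * 125 / (4 * 1124864)
k = 88.8996 uN/um


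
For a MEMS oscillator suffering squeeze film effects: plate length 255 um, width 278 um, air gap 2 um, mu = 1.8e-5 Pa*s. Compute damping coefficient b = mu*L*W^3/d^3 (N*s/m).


Step 1: Convert to SI.
L = 255e-6 m, W = 278e-6 m, d = 2e-6 m
Step 2: W^3 = (278e-6)^3 = 2.15e-11 m^3
Step 3: d^3 = (2e-6)^3 = 8.00e-18 m^3
Step 4: b = 1.8e-5 * 255e-6 * 2.15e-11 / 8.00e-18
b = 1.23e-02 N*s/m


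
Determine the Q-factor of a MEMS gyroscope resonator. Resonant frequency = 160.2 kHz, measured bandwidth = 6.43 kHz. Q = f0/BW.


Step 1: Q = f0 / bandwidth
Step 2: Q = 160.2 / 6.43
Q = 24.9


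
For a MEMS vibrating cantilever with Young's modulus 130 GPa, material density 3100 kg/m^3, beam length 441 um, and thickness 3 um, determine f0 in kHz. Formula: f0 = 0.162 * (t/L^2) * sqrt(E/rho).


Step 1: Convert units to SI.
t_SI = 3e-6 m, L_SI = 441e-6 m
Step 2: Calculate sqrt(E/rho).
sqrt(130e9 / 3100) = 6475.76 m/s
Step 3: Compute f0.
f0 = 0.162 * 3e-6 / (441e-6)^2 * 6475.76 = 16182.7 Hz = 16.18 kHz


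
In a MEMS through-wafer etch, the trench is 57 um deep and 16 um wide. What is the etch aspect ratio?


Step 1: AR = depth / width
Step 2: AR = 57 / 16
AR = 3.6


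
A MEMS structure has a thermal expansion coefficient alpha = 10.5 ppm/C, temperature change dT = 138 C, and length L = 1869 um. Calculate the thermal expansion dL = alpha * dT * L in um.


Step 1: Convert CTE: alpha = 10.5 ppm/C = 10.5e-6 /C
Step 2: dL = 10.5e-6 * 138 * 1869
dL = 2.7082 um


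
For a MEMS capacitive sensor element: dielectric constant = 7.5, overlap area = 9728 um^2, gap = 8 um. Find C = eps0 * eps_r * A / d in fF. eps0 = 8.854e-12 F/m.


Step 1: Convert area to m^2: A = 9728e-12 m^2
Step 2: Convert gap to m: d = 8e-6 m
Step 3: C = eps0 * eps_r * A / d
C = 8.854e-12 * 7.5 * 9728e-12 / 8e-6
Step 4: Convert to fF (multiply by 1e15).
C = 80.75 fF


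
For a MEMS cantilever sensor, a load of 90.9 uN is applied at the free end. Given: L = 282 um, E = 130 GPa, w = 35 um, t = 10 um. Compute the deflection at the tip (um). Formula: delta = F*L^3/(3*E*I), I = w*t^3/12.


Step 1: Calculate the second moment of area.
I = w * t^3 / 12 = 35 * 10^3 / 12 = 2916.6667 um^4
Step 2: Convert E to consistent units (1 GPa = 1000 uN/um^2).
E = 130 GPa = 130000 uN/um^2
Step 3: Calculate tip deflection.
delta = F * L^3 / (3 * E * I)
delta = 90.9 * 282^3 / (3 * 130000 * 2916.6667)
delta = 1.7921 um


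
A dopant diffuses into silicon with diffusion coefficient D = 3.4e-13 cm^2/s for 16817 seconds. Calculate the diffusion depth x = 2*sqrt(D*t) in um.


Step 1: Compute D*t = 3.4e-13 * 16817 = 5.71778e-09 cm^2
Step 2: sqrt(D*t) = 7.5616e-05 cm
Step 3: x = 2 * 7.5616e-05 cm = 1.51232e-04 cm
Step 4: Convert to um (1 cm = 1e4 um): x = 1.512 um


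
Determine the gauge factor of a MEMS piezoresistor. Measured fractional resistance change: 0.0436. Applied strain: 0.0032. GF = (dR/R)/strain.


Step 1: Identify values.
dR/R = 0.0436, strain = 0.0032
Step 2: GF = (dR/R) / strain = 0.0436 / 0.0032
GF = 13.6


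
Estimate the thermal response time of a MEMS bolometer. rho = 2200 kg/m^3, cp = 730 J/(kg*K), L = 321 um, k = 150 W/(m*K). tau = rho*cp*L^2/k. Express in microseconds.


Step 1: Convert L to m: L = 321e-6 m
Step 2: L^2 = (321e-6)^2 = 1.03041e-07 m^2
Step 3: tau = 2200 * 730 * 1.03041e-07 / 150 = 1.10322564e-03 s
Step 4: Convert to microseconds (multiply by 1e6).
tau = 1103.226 us


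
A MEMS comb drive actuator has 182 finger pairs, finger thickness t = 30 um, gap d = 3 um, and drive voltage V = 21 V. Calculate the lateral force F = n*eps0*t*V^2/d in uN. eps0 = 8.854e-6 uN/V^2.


Step 1: Parameters: n=182, eps0=8.854e-6 uN/V^2, t=30 um, V=21 V, d=3 um
Step 2: V^2 = 441
Step 3: F = 182 * 8.854e-6 * 30 * 441 / 3
F = 7.106 uN


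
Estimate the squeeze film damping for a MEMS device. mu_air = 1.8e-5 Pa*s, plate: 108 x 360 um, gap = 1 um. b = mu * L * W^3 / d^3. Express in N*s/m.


Step 1: Convert to SI.
L = 108e-6 m, W = 360e-6 m, d = 1e-6 m
Step 2: W^3 = (360e-6)^3 = 4.67e-11 m^3
Step 3: d^3 = (1e-6)^3 = 1.00e-18 m^3
Step 4: b = 1.8e-5 * 108e-6 * 4.67e-11 / 1.00e-18
b = 9.07e-02 N*s/m


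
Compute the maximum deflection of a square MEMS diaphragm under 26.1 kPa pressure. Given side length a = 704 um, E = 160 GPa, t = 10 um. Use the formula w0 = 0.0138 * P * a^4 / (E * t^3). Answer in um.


Step 1: Convert pressure to compatible units (E is in GPa, so P in GPa).
P = 26.1 kPa = 26.1e-6 GPa
Step 2: Compute numerator: 0.0138 * P * a^4.
a^4 = 704^4 = 245635219456
numerator = 0.0138 * 26.1e-6 * 245635219456 = 8.8473e+04
Step 3: Compute denominator: E * t^3 = 160 * 10^3 = 160000
Step 4: w0 = numerator / denominator = 8.8473e+04 / 160000 = 0.553 um


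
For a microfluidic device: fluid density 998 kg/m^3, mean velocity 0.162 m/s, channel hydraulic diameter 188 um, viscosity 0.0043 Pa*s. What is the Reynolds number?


Step 1: Convert Dh to meters: Dh = 188e-6 m
Step 2: Re = rho * v * Dh / mu
Re = 998 * 0.162 * 188e-6 / 0.0043
Re = 7.069


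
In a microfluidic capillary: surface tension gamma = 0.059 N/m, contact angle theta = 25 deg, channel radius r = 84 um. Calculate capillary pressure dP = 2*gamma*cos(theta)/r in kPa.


Step 1: cos(25 deg) = 0.9063
Step 2: Convert r to m: r = 84e-6 m
Step 3: dP = 2 * 0.059 * 0.9063 / 84e-6 = 1273.1 Pa
Step 4: Convert Pa to kPa (divide by 1000).
dP = 1.27 kPa


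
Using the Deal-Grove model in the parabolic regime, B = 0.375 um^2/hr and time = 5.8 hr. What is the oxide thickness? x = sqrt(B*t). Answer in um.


Step 1: Compute B*t = 0.375 * 5.8 = 2.175
Step 2: x = sqrt(2.175)
x = 1.475 um


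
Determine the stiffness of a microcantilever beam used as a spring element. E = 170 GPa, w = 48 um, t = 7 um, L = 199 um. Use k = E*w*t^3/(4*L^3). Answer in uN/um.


Step 1: Convert E to consistent units (1 GPa = 1000 uN/um^2).
E = 170 GPa = 170000 uN/um^2
Step 2: Compute t^3 = 7^3 = 343
Step 3: Compute L^3 = 199^3 = 7880599
Step 4: k = 170000 * 48 * 343 / (4 * 7880599)
k = 88.7902 uN/um


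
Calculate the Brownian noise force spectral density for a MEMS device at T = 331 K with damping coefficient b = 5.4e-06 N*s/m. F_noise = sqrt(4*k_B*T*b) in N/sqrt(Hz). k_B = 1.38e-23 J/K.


Step 1: Compute 4 * k_B * T * b
= 4 * 1.38e-23 * 331 * 5.4e-06
= 9.8664e-26 N^2/Hz
Step 2: F_noise = sqrt(9.8664e-26)
F_noise = 3.14e-13 N/sqrt(Hz)


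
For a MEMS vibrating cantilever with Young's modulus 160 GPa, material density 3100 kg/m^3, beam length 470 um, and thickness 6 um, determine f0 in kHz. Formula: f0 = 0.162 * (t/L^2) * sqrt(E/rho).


Step 1: Convert units to SI.
t_SI = 6e-6 m, L_SI = 470e-6 m
Step 2: Calculate sqrt(E/rho).
sqrt(160e9 / 3100) = 7184.21 m/s
Step 3: Compute f0.
f0 = 0.162 * 6e-6 / (470e-6)^2 * 7184.21 = 31611.8 Hz = 31.61 kHz


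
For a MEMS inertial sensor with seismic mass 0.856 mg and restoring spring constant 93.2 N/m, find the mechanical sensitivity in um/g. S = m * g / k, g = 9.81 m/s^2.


Step 1: Convert mass: m = 0.856 mg = 8.56e-07 kg
Step 2: S = m * g / k = 8.56e-07 * 9.81 / 93.2
Step 3: S = 9.01e-08 m/g
Step 4: Convert to um/g: S = 0.09 um/g


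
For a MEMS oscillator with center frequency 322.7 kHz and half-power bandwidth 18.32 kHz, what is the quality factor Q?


Step 1: Q = f0 / bandwidth
Step 2: Q = 322.7 / 18.32
Q = 17.6


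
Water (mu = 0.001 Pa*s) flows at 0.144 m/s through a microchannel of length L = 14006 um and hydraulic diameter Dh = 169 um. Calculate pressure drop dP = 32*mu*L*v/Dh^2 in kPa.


Step 1: Convert to SI: L = 14006e-6 m, Dh = 169e-6 m
Step 2: dP = 32 * 0.001 * 14006e-6 * 0.144 / (169e-6)^2
Step 3: dP = 2259.71 Pa
Step 4: Convert to kPa: dP = 2.26 kPa


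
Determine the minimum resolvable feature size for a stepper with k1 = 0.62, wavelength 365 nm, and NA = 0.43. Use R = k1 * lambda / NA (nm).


Step 1: Identify values: k1 = 0.62, lambda = 365 nm, NA = 0.43
Step 2: R = k1 * lambda / NA
R = 0.62 * 365 / 0.43
R = 526.3 nm


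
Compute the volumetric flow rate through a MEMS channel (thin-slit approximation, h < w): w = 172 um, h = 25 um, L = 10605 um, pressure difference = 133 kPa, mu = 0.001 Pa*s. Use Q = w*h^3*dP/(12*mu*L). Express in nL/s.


Step 1: Convert all dimensions to SI (meters).
w = 172e-6 m, h = 25e-6 m, L = 10605e-6 m, dP = 133e3 Pa
Step 2: Q = w * h^3 * dP / (12 * mu * L)
Q = 172e-6 * (25e-6)^3 * 133e3 / (12 * 0.001 * 10605e-6) = 2.80871837e-09 m^3/s
Step 3: Convert Q from m^3/s to nL/s (1 m^3 = 1e12 nL, so multiply by 1e12).
Q = 2808.718 nL/s


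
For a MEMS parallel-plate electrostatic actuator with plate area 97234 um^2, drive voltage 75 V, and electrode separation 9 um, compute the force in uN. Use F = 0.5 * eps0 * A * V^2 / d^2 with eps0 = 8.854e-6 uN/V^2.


Step 1: Identify parameters.
eps0 = 8.854e-6 uN/V^2, A = 97234 um^2, V = 75 V, d = 9 um
Step 2: Compute V^2 = 75^2 = 5625
Step 3: Compute d^2 = 9^2 = 81
Step 4: F = 0.5 * 8.854e-6 * 97234 * 5625 / 81
F = 29.893 uN


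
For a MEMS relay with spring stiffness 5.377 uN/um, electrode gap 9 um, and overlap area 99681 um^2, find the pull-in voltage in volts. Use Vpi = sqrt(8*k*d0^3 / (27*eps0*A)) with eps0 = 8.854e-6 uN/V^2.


Step 1: Compute numerator: 8 * k * d0^3 = 8 * 5.377 * 9^3 = 31358.664
Step 2: Compute denominator: 27 * eps0 * A = 27 * 8.854e-6 * 99681 = 23.82954
Step 3: Vpi = sqrt(31358.664 / 23.82954)
Vpi = 36.28 V


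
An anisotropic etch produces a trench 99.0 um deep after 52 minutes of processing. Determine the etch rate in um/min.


Step 1: Etch rate = depth / time
Step 2: rate = 99.0 / 52
rate = 1.904 um/min


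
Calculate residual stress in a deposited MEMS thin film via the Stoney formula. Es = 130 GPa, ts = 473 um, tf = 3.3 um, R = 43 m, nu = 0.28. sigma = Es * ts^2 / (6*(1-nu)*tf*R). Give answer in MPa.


Step 1: Compute numerator: Es * ts^2 = 130 * 473^2 = 29084770 (GPa*um^2)
Step 2: Compute denominator (R in um): 6*(1-nu)*tf*R = 6*0.72*3.3*43e6 = 613008000.0 (um^2)
Step 3: sigma (GPa) = 29084770 / 613008000.0 = 4.7446e-02 GPa
Step 4: Convert to MPa (x1000): sigma = 47.4 MPa


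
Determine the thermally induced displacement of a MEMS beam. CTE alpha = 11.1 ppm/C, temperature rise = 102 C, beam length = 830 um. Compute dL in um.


Step 1: Convert CTE: alpha = 11.1 ppm/C = 11.1e-6 /C
Step 2: dL = 11.1e-6 * 102 * 830
dL = 0.9397 um


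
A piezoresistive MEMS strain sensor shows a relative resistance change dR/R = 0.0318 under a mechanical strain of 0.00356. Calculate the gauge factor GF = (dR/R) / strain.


Step 1: Identify values.
dR/R = 0.0318, strain = 0.00356
Step 2: GF = (dR/R) / strain = 0.0318 / 0.00356
GF = 8.9


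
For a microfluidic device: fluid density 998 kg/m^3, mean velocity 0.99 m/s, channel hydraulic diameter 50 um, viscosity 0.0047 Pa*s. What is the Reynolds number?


Step 1: Convert Dh to meters: Dh = 50e-6 m
Step 2: Re = rho * v * Dh / mu
Re = 998 * 0.99 * 50e-6 / 0.0047
Re = 10.511


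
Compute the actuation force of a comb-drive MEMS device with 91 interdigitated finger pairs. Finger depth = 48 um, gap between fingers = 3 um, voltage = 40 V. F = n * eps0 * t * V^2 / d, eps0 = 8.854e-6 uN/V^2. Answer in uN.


Step 1: Parameters: n=91, eps0=8.854e-6 uN/V^2, t=48 um, V=40 V, d=3 um
Step 2: V^2 = 1600
Step 3: F = 91 * 8.854e-6 * 48 * 1600 / 3
F = 20.626 uN


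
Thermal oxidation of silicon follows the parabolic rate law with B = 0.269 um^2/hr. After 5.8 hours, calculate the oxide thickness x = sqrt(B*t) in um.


Step 1: Compute B*t = 0.269 * 5.8 = 1.5602
Step 2: x = sqrt(1.5602)
x = 1.249 um


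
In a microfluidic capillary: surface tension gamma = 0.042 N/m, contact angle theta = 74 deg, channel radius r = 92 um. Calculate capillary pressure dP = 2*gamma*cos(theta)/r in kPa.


Step 1: cos(74 deg) = 0.2756
Step 2: Convert r to m: r = 92e-6 m
Step 3: dP = 2 * 0.042 * 0.2756 / 92e-6 = 251.6 Pa
Step 4: Convert Pa to kPa (divide by 1000).
dP = 0.25 kPa


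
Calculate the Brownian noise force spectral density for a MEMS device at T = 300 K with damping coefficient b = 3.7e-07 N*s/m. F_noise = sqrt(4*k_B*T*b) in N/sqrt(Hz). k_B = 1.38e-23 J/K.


Step 1: Compute 4 * k_B * T * b
= 4 * 1.38e-23 * 300 * 3.7e-07
= 6.1272e-27 N^2/Hz
Step 2: F_noise = sqrt(6.1272e-27)
F_noise = 7.83e-14 N/sqrt(Hz)


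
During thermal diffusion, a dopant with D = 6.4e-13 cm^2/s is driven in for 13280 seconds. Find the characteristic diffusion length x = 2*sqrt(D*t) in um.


Step 1: Compute D*t = 6.4e-13 * 13280 = 8.4992e-09 cm^2
Step 2: sqrt(D*t) = 9.21911e-05 cm
Step 3: x = 2 * 9.21911e-05 cm = 1.843822e-04 cm
Step 4: Convert to um (1 cm = 1e4 um): x = 1.844 um


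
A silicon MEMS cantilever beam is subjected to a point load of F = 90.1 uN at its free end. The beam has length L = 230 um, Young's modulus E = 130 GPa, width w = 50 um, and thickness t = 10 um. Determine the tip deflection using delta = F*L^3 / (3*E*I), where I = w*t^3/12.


Step 1: Calculate the second moment of area.
I = w * t^3 / 12 = 50 * 10^3 / 12 = 4166.6667 um^4
Step 2: Convert E to consistent units (1 GPa = 1000 uN/um^2).
E = 130 GPa = 130000 uN/um^2
Step 3: Calculate tip deflection.
delta = F * L^3 / (3 * E * I)
delta = 90.1 * 230^3 / (3 * 130000 * 4166.6667)
delta = 0.6746 um


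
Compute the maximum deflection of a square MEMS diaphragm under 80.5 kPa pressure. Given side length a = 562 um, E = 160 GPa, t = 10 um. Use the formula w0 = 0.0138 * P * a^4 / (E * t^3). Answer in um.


Step 1: Convert pressure to compatible units (E is in GPa, so P in GPa).
P = 80.5 kPa = 80.5e-6 GPa
Step 2: Compute numerator: 0.0138 * P * a^4.
a^4 = 562^4 = 99757432336
numerator = 0.0138 * 80.5e-6 * 99757432336 = 1.10821e+05
Step 3: Compute denominator: E * t^3 = 160 * 10^3 = 160000
Step 4: w0 = numerator / denominator = 1.10821e+05 / 160000 = 0.6926 um


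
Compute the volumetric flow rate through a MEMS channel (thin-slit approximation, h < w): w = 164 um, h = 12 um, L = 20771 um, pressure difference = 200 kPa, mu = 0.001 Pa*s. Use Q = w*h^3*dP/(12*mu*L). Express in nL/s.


Step 1: Convert all dimensions to SI (meters).
w = 164e-6 m, h = 12e-6 m, L = 20771e-6 m, dP = 200e3 Pa
Step 2: Q = w * h^3 * dP / (12 * mu * L)
Q = 164e-6 * (12e-6)^3 * 200e3 / (12 * 0.001 * 20771e-6) = 2.2739396e-10 m^3/s
Step 3: Convert Q from m^3/s to nL/s (1 m^3 = 1e12 nL, so multiply by 1e12).
Q = 227.394 nL/s


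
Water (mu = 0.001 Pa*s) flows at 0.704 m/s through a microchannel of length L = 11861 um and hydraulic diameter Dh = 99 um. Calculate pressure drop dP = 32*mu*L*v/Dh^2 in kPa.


Step 1: Convert to SI: L = 11861e-6 m, Dh = 99e-6 m
Step 2: dP = 32 * 0.001 * 11861e-6 * 0.704 / (99e-6)^2
Step 3: dP = 27262.99 Pa
Step 4: Convert to kPa: dP = 27.26 kPa


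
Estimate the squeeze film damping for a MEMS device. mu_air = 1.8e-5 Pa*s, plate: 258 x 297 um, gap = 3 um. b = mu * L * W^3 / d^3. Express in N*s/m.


Step 1: Convert to SI.
L = 258e-6 m, W = 297e-6 m, d = 3e-6 m
Step 2: W^3 = (297e-6)^3 = 2.62e-11 m^3
Step 3: d^3 = (3e-6)^3 = 2.70e-17 m^3
Step 4: b = 1.8e-5 * 258e-6 * 2.62e-11 / 2.70e-17
b = 4.51e-03 N*s/m


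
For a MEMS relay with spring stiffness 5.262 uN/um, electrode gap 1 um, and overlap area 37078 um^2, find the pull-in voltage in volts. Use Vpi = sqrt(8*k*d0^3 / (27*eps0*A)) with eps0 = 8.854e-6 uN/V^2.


Step 1: Compute numerator: 8 * k * d0^3 = 8 * 5.262 * 1^3 = 42.096
Step 2: Compute denominator: 27 * eps0 * A = 27 * 8.854e-6 * 37078 = 8.863793
Step 3: Vpi = sqrt(42.096 / 8.863793)
Vpi = 2.18 V


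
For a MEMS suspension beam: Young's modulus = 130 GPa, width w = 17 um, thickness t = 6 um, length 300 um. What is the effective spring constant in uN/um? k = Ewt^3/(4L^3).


Step 1: Convert E to consistent units (1 GPa = 1000 uN/um^2).
E = 130 GPa = 130000 uN/um^2
Step 2: Compute t^3 = 6^3 = 216
Step 3: Compute L^3 = 300^3 = 27000000
Step 4: k = 130000 * 17 * 216 / (4 * 27000000)
k = 4.42 uN/um


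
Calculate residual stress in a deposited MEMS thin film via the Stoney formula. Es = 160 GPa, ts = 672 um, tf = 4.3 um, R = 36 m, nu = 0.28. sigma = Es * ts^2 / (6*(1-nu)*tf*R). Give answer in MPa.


Step 1: Compute numerator: Es * ts^2 = 160 * 672^2 = 72253440 (GPa*um^2)
Step 2: Compute denominator (R in um): 6*(1-nu)*tf*R = 6*0.72*4.3*36e6 = 668736000.0 (um^2)
Step 3: sigma (GPa) = 72253440 / 668736000.0 = 1.08045e-01 GPa
Step 4: Convert to MPa (x1000): sigma = 108.0 MPa


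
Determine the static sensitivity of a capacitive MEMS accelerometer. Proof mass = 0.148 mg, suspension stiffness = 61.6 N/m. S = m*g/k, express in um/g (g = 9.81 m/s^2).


Step 1: Convert mass: m = 0.148 mg = 1.48e-07 kg
Step 2: S = m * g / k = 1.48e-07 * 9.81 / 61.6
Step 3: S = 2.36e-08 m/g
Step 4: Convert to um/g: S = 0.024 um/g


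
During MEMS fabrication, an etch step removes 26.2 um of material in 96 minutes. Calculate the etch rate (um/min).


Step 1: Etch rate = depth / time
Step 2: rate = 26.2 / 96
rate = 0.273 um/min


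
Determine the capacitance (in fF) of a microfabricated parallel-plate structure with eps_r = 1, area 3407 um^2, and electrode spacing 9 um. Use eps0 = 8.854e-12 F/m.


Step 1: Convert area to m^2: A = 3407e-12 m^2
Step 2: Convert gap to m: d = 9e-6 m
Step 3: C = eps0 * eps_r * A / d
C = 8.854e-12 * 1 * 3407e-12 / 9e-6
Step 4: Convert to fF (multiply by 1e15).
C = 3.35 fF


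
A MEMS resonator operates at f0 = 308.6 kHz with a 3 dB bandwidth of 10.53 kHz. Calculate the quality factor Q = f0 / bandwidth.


Step 1: Q = f0 / bandwidth
Step 2: Q = 308.6 / 10.53
Q = 29.3


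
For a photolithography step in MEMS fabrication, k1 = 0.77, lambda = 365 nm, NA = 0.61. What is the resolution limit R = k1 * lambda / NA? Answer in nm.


Step 1: Identify values: k1 = 0.77, lambda = 365 nm, NA = 0.61
Step 2: R = k1 * lambda / NA
R = 0.77 * 365 / 0.61
R = 460.7 nm


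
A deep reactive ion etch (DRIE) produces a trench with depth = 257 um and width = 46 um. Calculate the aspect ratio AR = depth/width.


Step 1: AR = depth / width
Step 2: AR = 257 / 46
AR = 5.6


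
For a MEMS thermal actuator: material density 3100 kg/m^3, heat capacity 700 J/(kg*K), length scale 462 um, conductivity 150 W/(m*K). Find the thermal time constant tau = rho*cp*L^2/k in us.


Step 1: Convert L to m: L = 462e-6 m
Step 2: L^2 = (462e-6)^2 = 2.13444e-07 m^2
Step 3: tau = 3100 * 700 * 2.13444e-07 / 150 = 3.0878232e-03 s
Step 4: Convert to microseconds (multiply by 1e6).
tau = 3087.823 us


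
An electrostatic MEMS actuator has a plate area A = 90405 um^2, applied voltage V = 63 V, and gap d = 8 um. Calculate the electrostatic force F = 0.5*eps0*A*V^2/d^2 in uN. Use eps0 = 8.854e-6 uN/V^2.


Step 1: Identify parameters.
eps0 = 8.854e-6 uN/V^2, A = 90405 um^2, V = 63 V, d = 8 um
Step 2: Compute V^2 = 63^2 = 3969
Step 3: Compute d^2 = 8^2 = 64
Step 4: F = 0.5 * 8.854e-6 * 90405 * 3969 / 64
F = 24.82 uN


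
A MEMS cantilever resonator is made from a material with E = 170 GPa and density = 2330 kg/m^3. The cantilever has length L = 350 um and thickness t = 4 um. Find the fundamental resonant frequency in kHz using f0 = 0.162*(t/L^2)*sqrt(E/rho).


Step 1: Convert units to SI.
t_SI = 4e-6 m, L_SI = 350e-6 m
Step 2: Calculate sqrt(E/rho).
sqrt(170e9 / 2330) = 8541.74 m/s
Step 3: Compute f0.
f0 = 0.162 * 4e-6 / (350e-6)^2 * 8541.74 = 45184.1 Hz = 45.18 kHz


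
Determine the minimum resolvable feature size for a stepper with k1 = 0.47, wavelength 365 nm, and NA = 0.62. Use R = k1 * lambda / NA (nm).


Step 1: Identify values: k1 = 0.47, lambda = 365 nm, NA = 0.62
Step 2: R = k1 * lambda / NA
R = 0.47 * 365 / 0.62
R = 276.7 nm


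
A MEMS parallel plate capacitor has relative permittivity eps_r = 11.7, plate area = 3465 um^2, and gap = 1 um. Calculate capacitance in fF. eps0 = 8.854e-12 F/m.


Step 1: Convert area to m^2: A = 3465e-12 m^2
Step 2: Convert gap to m: d = 1e-6 m
Step 3: C = eps0 * eps_r * A / d
C = 8.854e-12 * 11.7 * 3465e-12 / 1e-6
Step 4: Convert to fF (multiply by 1e15).
C = 358.95 fF


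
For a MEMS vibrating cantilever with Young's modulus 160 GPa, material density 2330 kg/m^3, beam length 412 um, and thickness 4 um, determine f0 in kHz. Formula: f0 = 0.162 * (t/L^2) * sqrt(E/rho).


Step 1: Convert units to SI.
t_SI = 4e-6 m, L_SI = 412e-6 m
Step 2: Calculate sqrt(E/rho).
sqrt(160e9 / 2330) = 8286.71 m/s
Step 3: Compute f0.
f0 = 0.162 * 4e-6 / (412e-6)^2 * 8286.71 = 31634.6 Hz = 31.63 kHz


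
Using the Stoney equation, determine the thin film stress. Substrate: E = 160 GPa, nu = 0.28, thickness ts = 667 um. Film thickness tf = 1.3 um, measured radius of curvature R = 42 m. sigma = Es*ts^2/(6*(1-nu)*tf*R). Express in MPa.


Step 1: Compute numerator: Es * ts^2 = 160 * 667^2 = 71182240 (GPa*um^2)
Step 2: Compute denominator (R in um): 6*(1-nu)*tf*R = 6*0.72*1.3*42e6 = 235872000.0 (um^2)
Step 3: sigma (GPa) = 71182240 / 235872000.0 = 3.01783e-01 GPa
Step 4: Convert to MPa (x1000): sigma = 301.8 MPa


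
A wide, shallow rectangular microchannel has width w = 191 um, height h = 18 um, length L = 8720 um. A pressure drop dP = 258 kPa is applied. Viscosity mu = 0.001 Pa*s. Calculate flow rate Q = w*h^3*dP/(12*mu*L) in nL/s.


Step 1: Convert all dimensions to SI (meters).
w = 191e-6 m, h = 18e-6 m, L = 8720e-6 m, dP = 258e3 Pa
Step 2: Q = w * h^3 * dP / (12 * mu * L)
Q = 191e-6 * (18e-6)^3 * 258e3 / (12 * 0.001 * 8720e-6) = 2.74645734e-09 m^3/s
Step 3: Convert Q from m^3/s to nL/s (1 m^3 = 1e12 nL, so multiply by 1e12).
Q = 2746.457 nL/s


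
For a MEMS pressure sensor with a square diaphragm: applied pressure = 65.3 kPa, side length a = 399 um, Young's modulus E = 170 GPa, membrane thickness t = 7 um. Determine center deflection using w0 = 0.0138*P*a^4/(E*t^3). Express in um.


Step 1: Convert pressure to compatible units (E is in GPa, so P in GPa).
P = 65.3 kPa = 65.3e-6 GPa
Step 2: Compute numerator: 0.0138 * P * a^4.
a^4 = 399^4 = 25344958401
numerator = 0.0138 * 65.3e-6 * 25344958401 = 2.28394e+04
Step 3: Compute denominator: E * t^3 = 170 * 7^3 = 58310
Step 4: w0 = numerator / denominator = 2.28394e+04 / 58310 = 0.3917 um


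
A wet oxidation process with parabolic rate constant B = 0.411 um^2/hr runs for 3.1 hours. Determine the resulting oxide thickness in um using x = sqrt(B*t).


Step 1: Compute B*t = 0.411 * 3.1 = 1.2741
Step 2: x = sqrt(1.2741)
x = 1.129 um


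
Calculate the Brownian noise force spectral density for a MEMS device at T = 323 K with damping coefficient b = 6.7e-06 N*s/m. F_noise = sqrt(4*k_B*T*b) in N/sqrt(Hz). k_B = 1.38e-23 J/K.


Step 1: Compute 4 * k_B * T * b
= 4 * 1.38e-23 * 323 * 6.7e-06
= 1.1946e-25 N^2/Hz
Step 2: F_noise = sqrt(1.1946e-25)
F_noise = 3.46e-13 N/sqrt(Hz)


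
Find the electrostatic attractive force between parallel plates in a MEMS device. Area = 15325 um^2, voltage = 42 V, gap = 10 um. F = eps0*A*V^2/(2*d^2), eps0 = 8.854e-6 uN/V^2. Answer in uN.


Step 1: Identify parameters.
eps0 = 8.854e-6 uN/V^2, A = 15325 um^2, V = 42 V, d = 10 um
Step 2: Compute V^2 = 42^2 = 1764
Step 3: Compute d^2 = 10^2 = 100
Step 4: F = 0.5 * 8.854e-6 * 15325 * 1764 / 100
F = 1.197 uN


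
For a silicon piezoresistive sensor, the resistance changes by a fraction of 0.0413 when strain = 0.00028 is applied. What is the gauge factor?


Step 1: Identify values.
dR/R = 0.0413, strain = 0.00028
Step 2: GF = (dR/R) / strain = 0.0413 / 0.00028
GF = 147.5


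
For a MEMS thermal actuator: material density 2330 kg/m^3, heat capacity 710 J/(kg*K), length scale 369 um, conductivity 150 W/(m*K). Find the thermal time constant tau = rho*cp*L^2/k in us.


Step 1: Convert L to m: L = 369e-6 m
Step 2: L^2 = (369e-6)^2 = 1.36161e-07 m^2
Step 3: tau = 2330 * 710 * 1.36161e-07 / 150 = 1.50167428e-03 s
Step 4: Convert to microseconds (multiply by 1e6).
tau = 1501.674 us


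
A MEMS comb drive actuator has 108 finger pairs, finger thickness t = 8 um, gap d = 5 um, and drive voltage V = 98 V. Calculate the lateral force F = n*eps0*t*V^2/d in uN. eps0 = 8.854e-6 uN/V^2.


Step 1: Parameters: n=108, eps0=8.854e-6 uN/V^2, t=8 um, V=98 V, d=5 um
Step 2: V^2 = 9604
Step 3: F = 108 * 8.854e-6 * 8 * 9604 / 5
F = 14.694 uN


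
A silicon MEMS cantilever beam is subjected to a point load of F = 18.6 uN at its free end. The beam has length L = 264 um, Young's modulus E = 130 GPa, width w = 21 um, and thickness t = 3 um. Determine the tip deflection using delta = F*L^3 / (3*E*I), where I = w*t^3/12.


Step 1: Calculate the second moment of area.
I = w * t^3 / 12 = 21 * 3^3 / 12 = 47.25 um^4
Step 2: Convert E to consistent units (1 GPa = 1000 uN/um^2).
E = 130 GPa = 130000 uN/um^2
Step 3: Calculate tip deflection.
delta = F * L^3 / (3 * E * I)
delta = 18.6 * 264^3 / (3 * 130000 * 47.25)
delta = 18.572 um


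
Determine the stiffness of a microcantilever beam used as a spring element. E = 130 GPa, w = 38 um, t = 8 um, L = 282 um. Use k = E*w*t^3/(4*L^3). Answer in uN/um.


Step 1: Convert E to consistent units (1 GPa = 1000 uN/um^2).
E = 130 GPa = 130000 uN/um^2
Step 2: Compute t^3 = 8^3 = 512
Step 3: Compute L^3 = 282^3 = 22425768
Step 4: k = 130000 * 38 * 512 / (4 * 22425768)
k = 28.1961 uN/um


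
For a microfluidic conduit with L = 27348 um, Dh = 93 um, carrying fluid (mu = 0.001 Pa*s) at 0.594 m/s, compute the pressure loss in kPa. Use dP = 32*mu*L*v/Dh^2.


Step 1: Convert to SI: L = 27348e-6 m, Dh = 93e-6 m
Step 2: dP = 32 * 0.001 * 27348e-6 * 0.594 / (93e-6)^2
Step 3: dP = 60102.99 Pa
Step 4: Convert to kPa: dP = 60.1 kPa


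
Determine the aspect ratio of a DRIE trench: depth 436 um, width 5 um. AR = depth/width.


Step 1: AR = depth / width
Step 2: AR = 436 / 5
AR = 87.2
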